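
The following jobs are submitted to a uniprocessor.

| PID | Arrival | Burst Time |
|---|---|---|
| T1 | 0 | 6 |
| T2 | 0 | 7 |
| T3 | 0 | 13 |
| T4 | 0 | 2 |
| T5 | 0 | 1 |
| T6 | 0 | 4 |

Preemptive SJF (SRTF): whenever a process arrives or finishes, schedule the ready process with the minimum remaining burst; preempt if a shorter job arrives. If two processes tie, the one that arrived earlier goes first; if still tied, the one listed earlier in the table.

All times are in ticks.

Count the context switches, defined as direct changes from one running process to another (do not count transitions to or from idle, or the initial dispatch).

5

Schedule: | T5 0-1 | T4 1-3 | T6 3-7 | T1 7-13 | T2 13-20 | T3 20-33 |
Completion: T1=13  T2=20  T3=33  T4=3  T5=1  T6=7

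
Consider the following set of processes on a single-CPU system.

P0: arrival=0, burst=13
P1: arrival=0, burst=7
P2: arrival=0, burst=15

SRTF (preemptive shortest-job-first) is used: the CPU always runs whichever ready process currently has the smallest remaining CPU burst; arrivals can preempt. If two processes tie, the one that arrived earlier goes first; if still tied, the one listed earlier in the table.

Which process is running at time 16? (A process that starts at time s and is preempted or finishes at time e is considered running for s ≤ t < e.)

P0

Timeline: | P1 0-7 | P0 7-20 | P2 20-35 |
Completion: P0=20  P1=7  P2=35
Turnaround (C−A): P0=20  P1=7  P2=35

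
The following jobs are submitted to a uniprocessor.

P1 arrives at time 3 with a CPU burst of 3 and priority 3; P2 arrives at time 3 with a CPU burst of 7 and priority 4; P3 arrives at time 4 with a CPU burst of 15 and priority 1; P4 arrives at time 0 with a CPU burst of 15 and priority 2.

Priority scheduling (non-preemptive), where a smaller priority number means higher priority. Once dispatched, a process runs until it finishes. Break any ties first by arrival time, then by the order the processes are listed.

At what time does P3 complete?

Timeline: | P4 0-15 | P3 15-30 | P1 30-33 | P2 33-40 |
Completion: P1=33  P2=40  P3=30  P4=15

30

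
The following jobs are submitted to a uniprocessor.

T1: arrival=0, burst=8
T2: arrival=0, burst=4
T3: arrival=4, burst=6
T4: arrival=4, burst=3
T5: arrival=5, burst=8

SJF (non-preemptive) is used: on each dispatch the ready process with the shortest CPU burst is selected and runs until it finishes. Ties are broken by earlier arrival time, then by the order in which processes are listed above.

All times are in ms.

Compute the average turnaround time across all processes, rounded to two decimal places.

Gantt: | T2 0-4 | T4 4-7 | T3 7-13 | T1 13-21 | T5 21-29 |
Completion: T1=21  T2=4  T3=13  T4=7  T5=29
Turnaround times: T1=21, T2=4, T3=9, T4=3, T5=24
Average turnaround = (21+4+9+3+24) / 5 = 61/5 = 12.20

12.20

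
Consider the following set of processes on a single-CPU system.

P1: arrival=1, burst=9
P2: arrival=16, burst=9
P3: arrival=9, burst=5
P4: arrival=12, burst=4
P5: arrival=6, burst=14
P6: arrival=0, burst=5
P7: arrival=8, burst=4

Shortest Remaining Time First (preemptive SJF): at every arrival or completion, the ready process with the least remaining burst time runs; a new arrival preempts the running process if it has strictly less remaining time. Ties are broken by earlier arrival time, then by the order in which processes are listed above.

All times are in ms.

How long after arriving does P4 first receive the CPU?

0

Gantt: | P6 0-5 | P1 5-8 | P7 8-12 | P4 12-16 | P3 16-21 | P1 21-27 | P2 27-36 | P5 36-50 |
Completion: P1=27  P2=36  P3=21  P4=16  P5=50  P6=5  P7=12
Response(P4) = first start − arrival = 12 − 12 = 0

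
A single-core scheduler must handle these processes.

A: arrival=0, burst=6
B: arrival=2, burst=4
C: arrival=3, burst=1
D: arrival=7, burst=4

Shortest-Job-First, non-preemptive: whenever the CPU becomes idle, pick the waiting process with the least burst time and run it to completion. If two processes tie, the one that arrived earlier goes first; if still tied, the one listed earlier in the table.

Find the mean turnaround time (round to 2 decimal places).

Schedule: | A 0-6 | C 6-7 | B 7-11 | D 11-15 |
Completion: A=6  B=11  C=7  D=15
Turnaround times: A=6, B=9, C=4, D=8
Average turnaround = (6+9+4+8) / 4 = 27/4 = 6.75

6.75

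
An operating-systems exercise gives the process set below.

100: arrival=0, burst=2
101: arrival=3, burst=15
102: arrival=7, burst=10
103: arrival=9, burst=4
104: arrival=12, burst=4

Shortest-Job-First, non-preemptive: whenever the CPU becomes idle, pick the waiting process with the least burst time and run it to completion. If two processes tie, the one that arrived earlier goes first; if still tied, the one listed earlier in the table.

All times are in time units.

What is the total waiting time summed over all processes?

Timeline: | 100 0-2 | idle 2-3 | 101 3-18 | 103 18-22 | 104 22-26 | 102 26-36 |
Completion: 100=2  101=18  102=36  103=22  104=26
Turnaround (C−A): 100=2  101=15  102=29  103=13  104=14
Waiting = turnaround − burst: 100=0, 101=0, 102=19, 103=9, 104=10
Total waiting = 0 + 0 + 19 + 9 + 10 = 38

38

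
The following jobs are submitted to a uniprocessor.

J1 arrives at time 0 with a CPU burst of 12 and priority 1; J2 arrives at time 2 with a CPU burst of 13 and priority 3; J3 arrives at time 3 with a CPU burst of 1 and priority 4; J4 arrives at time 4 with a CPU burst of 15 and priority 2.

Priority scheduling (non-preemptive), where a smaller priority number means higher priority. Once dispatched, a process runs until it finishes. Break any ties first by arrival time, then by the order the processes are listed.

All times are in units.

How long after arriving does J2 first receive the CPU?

Schedule: | J1 0-12 | J4 12-27 | J2 27-40 | J3 40-41 |
Completion: J1=12  J2=40  J3=41  J4=27
Response(J2) = first start − arrival = 27 − 2 = 25

25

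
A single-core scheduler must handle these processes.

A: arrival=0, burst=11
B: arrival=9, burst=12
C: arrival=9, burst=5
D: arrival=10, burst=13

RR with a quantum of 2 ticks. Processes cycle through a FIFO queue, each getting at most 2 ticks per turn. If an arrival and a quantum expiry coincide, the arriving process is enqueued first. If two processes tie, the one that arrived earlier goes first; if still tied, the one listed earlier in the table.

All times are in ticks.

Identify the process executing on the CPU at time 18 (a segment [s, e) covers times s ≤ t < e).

B

Gantt: | A 0-10 | B 10-12 | C 12-14 | D 14-16 | A 16-17 | B 17-19 | C 19-21 | D 21-23 | B 23-25 | C 25-26 | D 26-28 | B 28-30 | D 30-32 | B 32-34 | D 34-36 | B 36-38 | D 38-41 |
Completion: A=17  B=38  C=26  D=41
Turnaround (C−A): A=17  B=29  C=17  D=31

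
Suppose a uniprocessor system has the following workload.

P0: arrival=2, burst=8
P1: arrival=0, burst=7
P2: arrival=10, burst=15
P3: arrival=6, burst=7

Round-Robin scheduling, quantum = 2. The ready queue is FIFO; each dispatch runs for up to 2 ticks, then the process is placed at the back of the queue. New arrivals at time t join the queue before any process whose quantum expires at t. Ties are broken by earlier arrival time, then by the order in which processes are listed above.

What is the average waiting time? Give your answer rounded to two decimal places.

12.50

Timeline: | P1 0-2 | P0 2-4 | P1 4-6 | P0 6-8 | P3 8-10 | P1 10-12 | P0 12-14 | P2 14-16 | P3 16-18 | P1 18-19 | P0 19-21 | P2 21-23 | P3 23-25 | P2 25-27 | P3 27-28 | P2 28-37 |
Completion: P0=21  P1=19  P2=37  P3=28
Turnaround (C−A): P0=19  P1=19  P2=27  P3=22
Waiting times: P0=11, P1=12, P2=12, P3=15
Average waiting = (11+12+12+15) / 4 = 50/4 = 12.50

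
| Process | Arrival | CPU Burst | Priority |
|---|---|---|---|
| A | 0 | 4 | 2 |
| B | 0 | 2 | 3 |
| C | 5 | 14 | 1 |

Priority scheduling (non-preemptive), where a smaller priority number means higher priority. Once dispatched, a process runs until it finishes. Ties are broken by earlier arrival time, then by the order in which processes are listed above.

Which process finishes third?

C

Timeline: | A 0-4 | B 4-6 | C 6-20 |
Completion: A=4  B=6  C=20
Turnaround (C−A): A=4  B=6  C=15
Finish order: A → B → C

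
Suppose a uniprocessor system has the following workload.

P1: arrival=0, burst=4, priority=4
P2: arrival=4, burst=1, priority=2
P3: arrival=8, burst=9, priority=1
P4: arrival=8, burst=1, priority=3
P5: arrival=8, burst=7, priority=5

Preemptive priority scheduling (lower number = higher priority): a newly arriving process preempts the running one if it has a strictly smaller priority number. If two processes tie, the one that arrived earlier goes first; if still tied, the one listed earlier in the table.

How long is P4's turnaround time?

10

Schedule: | P1 0-4 | P2 4-5 | idle 5-8 | P3 8-17 | P4 17-18 | P5 18-25 |
Completion: P1=4  P2=5  P3=17  P4=18  P5=25
Turnaround (C−A): P1=4  P2=1  P3=9  P4=10  P5=17
Turnaround(P4) = completion − arrival = 18 − 8 = 10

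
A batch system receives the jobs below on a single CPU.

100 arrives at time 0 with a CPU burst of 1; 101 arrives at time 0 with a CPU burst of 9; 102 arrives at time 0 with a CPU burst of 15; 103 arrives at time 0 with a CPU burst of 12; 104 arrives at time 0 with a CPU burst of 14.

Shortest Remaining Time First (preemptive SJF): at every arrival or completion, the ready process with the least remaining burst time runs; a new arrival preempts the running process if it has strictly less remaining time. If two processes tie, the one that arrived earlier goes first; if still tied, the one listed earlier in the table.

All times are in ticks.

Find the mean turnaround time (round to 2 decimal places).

Timeline: | 100 0-1 | 101 1-10 | 103 10-22 | 104 22-36 | 102 36-51 |
Completion: 100=1  101=10  102=51  103=22  104=36
Turnaround (C−A): 100=1  101=10  102=51  103=22  104=36
Turnaround times: 100=1, 101=10, 102=51, 103=22, 104=36
Average turnaround = (1+10+51+22+36) / 5 = 120/5 = 24.00

24.00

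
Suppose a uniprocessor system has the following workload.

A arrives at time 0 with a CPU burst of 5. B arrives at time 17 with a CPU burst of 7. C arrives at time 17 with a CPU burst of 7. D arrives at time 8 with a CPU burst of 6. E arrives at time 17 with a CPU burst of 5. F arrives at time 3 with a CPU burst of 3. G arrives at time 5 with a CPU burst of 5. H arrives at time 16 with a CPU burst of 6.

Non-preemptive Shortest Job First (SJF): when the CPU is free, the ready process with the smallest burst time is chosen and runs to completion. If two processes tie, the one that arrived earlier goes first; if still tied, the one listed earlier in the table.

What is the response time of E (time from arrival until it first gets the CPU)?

2

Schedule: | A 0-5 | F 5-8 | G 8-13 | D 13-19 | E 19-24 | H 24-30 | B 30-37 | C 37-44 |
Completion: A=5  B=37  C=44  D=19  E=24  F=8  G=13  H=30
Response(E) = first start − arrival = 19 − 17 = 2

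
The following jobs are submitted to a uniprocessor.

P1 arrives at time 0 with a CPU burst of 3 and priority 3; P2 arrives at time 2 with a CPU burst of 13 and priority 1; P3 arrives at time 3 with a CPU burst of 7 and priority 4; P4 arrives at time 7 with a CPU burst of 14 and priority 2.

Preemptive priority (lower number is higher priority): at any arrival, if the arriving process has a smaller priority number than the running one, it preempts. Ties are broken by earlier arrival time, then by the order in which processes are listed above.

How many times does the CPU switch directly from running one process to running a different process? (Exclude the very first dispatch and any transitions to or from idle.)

Gantt: | P1 0-2 | P2 2-15 | P4 15-29 | P1 29-30 | P3 30-37 |
Completion: P1=30  P2=15  P3=37  P4=29

4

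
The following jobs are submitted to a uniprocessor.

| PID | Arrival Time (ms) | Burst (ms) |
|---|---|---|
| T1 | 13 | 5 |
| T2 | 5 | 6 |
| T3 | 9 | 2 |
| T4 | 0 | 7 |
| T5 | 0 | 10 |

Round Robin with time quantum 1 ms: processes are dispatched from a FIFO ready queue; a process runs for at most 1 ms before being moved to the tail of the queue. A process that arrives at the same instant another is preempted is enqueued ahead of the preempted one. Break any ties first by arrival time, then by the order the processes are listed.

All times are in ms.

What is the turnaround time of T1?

16

Gantt: | T4 0-1 | T5 1-2 | T4 2-3 | T5 3-4 | T4 4-5 | T5 5-6 | T2 6-7 | T4 7-8 | T5 8-9 | T2 9-10 | T4 10-11 | T3 11-12 | T5 12-13 | T2 13-14 | T4 14-15 | T3 15-16 | T1 16-17 | T5 17-18 | T2 18-19 | T4 19-20 | T1 20-21 | T5 21-22 | T2 22-23 | T1 23-24 | T5 24-25 | T2 25-26 | T1 26-27 | T5 27-28 | T1 28-29 | T5 29-30 |
Completion: T1=29  T2=26  T3=16  T4=20  T5=30
Turnaround(T1) = completion − arrival = 29 − 13 = 16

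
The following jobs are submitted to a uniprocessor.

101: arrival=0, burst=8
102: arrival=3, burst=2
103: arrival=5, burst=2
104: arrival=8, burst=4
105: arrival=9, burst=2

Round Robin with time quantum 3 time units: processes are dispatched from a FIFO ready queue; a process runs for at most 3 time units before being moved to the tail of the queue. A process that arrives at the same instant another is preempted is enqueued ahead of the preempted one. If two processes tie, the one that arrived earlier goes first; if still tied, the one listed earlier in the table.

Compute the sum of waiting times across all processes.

Schedule: | 101 0-3 | 102 3-5 | 101 5-8 | 103 8-10 | 104 10-13 | 101 13-15 | 105 15-17 | 104 17-18 |
Completion: 101=15  102=5  103=10  104=18  105=17
Waiting = turnaround − burst: 101=7, 102=0, 103=3, 104=6, 105=6
Total waiting = 7 + 0 + 3 + 6 + 6 = 22

22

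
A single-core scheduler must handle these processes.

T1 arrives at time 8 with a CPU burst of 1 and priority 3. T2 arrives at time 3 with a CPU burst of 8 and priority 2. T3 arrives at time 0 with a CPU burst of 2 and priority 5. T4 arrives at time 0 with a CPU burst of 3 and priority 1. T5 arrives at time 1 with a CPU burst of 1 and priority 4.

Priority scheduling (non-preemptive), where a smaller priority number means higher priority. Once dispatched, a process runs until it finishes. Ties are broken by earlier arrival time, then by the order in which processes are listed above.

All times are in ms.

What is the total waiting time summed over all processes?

27

Schedule: | T4 0-3 | T2 3-11 | T1 11-12 | T5 12-13 | T3 13-15 |
Completion: T1=12  T2=11  T3=15  T4=3  T5=13
Turnaround (C−A): T1=4  T2=8  T3=15  T4=3  T5=12
Waiting = turnaround − burst: T1=3, T2=0, T3=13, T4=0, T5=11
Total waiting = 3 + 0 + 13 + 0 + 11 = 27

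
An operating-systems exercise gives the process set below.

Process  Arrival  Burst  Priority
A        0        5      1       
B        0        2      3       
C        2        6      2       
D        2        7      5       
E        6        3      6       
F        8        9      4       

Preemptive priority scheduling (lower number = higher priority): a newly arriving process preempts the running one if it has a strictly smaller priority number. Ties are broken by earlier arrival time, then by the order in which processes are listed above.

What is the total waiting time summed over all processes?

62

Gantt: | A 0-5 | C 5-11 | B 11-13 | F 13-22 | D 22-29 | E 29-32 |
Completion: A=5  B=13  C=11  D=29  E=32  F=22
Turnaround (C−A): A=5  B=13  C=9  D=27  E=26  F=14
Waiting = turnaround − burst: A=0, B=11, C=3, D=20, E=23, F=5
Total waiting = 0 + 11 + 3 + 20 + 23 + 5 = 62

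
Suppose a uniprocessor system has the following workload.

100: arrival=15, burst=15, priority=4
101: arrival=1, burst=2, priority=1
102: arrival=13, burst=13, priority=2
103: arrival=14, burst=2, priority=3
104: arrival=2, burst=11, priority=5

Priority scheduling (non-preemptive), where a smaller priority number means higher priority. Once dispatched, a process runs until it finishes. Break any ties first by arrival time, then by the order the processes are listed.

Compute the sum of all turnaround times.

Gantt: | idle 0-1 | 101 1-3 | 104 3-14 | 102 14-27 | 103 27-29 | 100 29-44 |
Completion: 100=44  101=3  102=27  103=29  104=14
Turnaround (C−A): 100=29  101=2  102=14  103=15  104=12
Turnaround = completion − arrival: 100=29, 101=2, 102=14, 103=15, 104=12
Total turnaround = 29 + 2 + 14 + 15 + 12 = 72

72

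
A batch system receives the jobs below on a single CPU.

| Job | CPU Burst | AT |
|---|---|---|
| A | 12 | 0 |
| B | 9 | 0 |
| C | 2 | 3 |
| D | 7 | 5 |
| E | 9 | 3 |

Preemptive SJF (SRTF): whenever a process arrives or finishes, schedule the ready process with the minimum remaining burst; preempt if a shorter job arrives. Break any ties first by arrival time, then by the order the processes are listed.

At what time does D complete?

Schedule: | B 0-3 | C 3-5 | B 5-11 | D 11-18 | E 18-27 | A 27-39 |
Completion: A=39  B=11  C=5  D=18  E=27
Turnaround (C−A): A=39  B=11  C=2  D=13  E=24

18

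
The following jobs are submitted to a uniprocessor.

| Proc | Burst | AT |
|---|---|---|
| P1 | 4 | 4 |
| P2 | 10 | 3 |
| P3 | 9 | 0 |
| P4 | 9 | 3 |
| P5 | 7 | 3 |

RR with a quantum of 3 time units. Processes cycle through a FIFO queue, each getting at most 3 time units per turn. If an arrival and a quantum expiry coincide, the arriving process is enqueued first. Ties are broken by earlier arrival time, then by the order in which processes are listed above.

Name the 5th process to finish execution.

Timeline: | P3 0-3 | P2 3-6 | P4 6-9 | P5 9-12 | P3 12-15 | P1 15-18 | P2 18-21 | P4 21-24 | P5 24-27 | P3 27-30 | P1 30-31 | P2 31-34 | P4 34-37 | P5 37-38 | P2 38-39 |
Completion: P1=31  P2=39  P3=30  P4=37  P5=38
Finish order: P3 → P1 → P4 → P5 → P2

P2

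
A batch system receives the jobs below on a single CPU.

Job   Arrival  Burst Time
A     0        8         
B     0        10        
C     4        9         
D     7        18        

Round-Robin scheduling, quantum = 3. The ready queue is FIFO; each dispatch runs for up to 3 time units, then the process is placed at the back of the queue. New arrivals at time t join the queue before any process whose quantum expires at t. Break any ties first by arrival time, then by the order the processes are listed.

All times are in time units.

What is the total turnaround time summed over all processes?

119

Timeline: | A 0-3 | B 3-6 | A 6-9 | C 9-12 | B 12-15 | D 15-18 | A 18-20 | C 20-23 | B 23-26 | D 26-29 | C 29-32 | B 32-33 | D 33-45 |
Completion: A=20  B=33  C=32  D=45
Turnaround (C−A): A=20  B=33  C=28  D=38
Turnaround = completion − arrival: A=20, B=33, C=28, D=38
Total turnaround = 20 + 33 + 28 + 38 = 119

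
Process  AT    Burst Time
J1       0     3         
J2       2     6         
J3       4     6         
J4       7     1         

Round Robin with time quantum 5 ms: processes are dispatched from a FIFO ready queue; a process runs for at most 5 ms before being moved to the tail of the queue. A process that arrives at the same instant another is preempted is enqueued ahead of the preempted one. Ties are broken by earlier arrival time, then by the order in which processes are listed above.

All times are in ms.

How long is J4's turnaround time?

7

Schedule: | J1 0-3 | J2 3-8 | J3 8-13 | J4 13-14 | J2 14-15 | J3 15-16 |
Completion: J1=3  J2=15  J3=16  J4=14
Turnaround(J4) = completion − arrival = 14 − 7 = 7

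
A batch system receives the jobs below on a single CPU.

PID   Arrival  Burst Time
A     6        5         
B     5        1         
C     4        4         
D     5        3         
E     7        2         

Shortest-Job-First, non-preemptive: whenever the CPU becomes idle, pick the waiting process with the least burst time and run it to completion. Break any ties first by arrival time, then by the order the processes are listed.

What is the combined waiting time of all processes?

19

Timeline: | idle 0-4 | C 4-8 | B 8-9 | E 9-11 | D 11-14 | A 14-19 |
Completion: A=19  B=9  C=8  D=14  E=11
Turnaround (C−A): A=13  B=4  C=4  D=9  E=4
Waiting = turnaround − burst: A=8, B=3, C=0, D=6, E=2
Total waiting = 8 + 3 + 0 + 6 + 2 = 19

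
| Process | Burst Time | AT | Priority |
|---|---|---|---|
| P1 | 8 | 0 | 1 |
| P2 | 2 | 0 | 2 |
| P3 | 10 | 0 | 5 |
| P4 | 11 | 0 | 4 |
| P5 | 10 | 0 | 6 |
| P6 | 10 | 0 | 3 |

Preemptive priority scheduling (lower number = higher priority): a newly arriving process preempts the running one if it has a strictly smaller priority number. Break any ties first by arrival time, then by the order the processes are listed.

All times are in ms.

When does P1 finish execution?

8

Timeline: | P1 0-8 | P2 8-10 | P6 10-20 | P4 20-31 | P3 31-41 | P5 41-51 |
Completion: P1=8  P2=10  P3=41  P4=31  P5=51  P6=20
Turnaround (C−A): P1=8  P2=10  P3=41  P4=31  P5=51  P6=20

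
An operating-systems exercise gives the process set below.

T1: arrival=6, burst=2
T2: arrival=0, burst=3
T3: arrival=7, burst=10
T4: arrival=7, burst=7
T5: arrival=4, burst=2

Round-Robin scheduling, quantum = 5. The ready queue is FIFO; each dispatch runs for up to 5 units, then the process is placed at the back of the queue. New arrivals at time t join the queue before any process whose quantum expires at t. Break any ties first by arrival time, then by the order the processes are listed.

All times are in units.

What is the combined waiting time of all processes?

Schedule: | T2 0-3 | idle 3-4 | T5 4-6 | T1 6-8 | T3 8-13 | T4 13-18 | T3 18-23 | T4 23-25 |
Completion: T1=8  T2=3  T3=23  T4=25  T5=6
Turnaround (C−A): T1=2  T2=3  T3=16  T4=18  T5=2
Waiting = turnaround − burst: T1=0, T2=0, T3=6, T4=11, T5=0
Total waiting = 0 + 0 + 6 + 11 + 0 = 17

17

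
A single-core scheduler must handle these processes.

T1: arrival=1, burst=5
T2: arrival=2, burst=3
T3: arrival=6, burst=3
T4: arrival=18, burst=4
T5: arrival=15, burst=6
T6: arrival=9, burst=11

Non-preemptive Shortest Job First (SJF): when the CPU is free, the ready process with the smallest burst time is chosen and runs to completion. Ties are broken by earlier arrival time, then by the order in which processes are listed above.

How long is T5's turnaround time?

18

Gantt: | idle 0-1 | T1 1-6 | T2 6-9 | T3 9-12 | T6 12-23 | T4 23-27 | T5 27-33 |
Completion: T1=6  T2=9  T3=12  T4=27  T5=33  T6=23
Turnaround (C−A): T1=5  T2=7  T3=6  T4=9  T5=18  T6=14
Turnaround(T5) = completion − arrival = 33 − 15 = 18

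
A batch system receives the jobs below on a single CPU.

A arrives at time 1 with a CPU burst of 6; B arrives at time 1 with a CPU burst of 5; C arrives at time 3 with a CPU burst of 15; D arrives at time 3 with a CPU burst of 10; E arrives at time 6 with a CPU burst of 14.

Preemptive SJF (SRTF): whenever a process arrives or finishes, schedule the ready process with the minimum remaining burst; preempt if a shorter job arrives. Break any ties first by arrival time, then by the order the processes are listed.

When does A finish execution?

12

Timeline: | idle 0-1 | B 1-6 | A 6-12 | D 12-22 | E 22-36 | C 36-51 |
Completion: A=12  B=6  C=51  D=22  E=36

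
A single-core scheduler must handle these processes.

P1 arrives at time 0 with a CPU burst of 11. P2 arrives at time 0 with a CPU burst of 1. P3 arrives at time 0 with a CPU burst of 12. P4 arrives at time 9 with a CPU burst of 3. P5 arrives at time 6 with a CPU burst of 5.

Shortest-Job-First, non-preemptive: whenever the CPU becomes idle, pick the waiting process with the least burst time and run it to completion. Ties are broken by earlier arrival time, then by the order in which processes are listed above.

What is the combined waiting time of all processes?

33

Gantt: | P2 0-1 | P1 1-12 | P4 12-15 | P5 15-20 | P3 20-32 |
Completion: P1=12  P2=1  P3=32  P4=15  P5=20
Waiting = turnaround − burst: P1=1, P2=0, P3=20, P4=3, P5=9
Total waiting = 1 + 0 + 20 + 3 + 9 = 33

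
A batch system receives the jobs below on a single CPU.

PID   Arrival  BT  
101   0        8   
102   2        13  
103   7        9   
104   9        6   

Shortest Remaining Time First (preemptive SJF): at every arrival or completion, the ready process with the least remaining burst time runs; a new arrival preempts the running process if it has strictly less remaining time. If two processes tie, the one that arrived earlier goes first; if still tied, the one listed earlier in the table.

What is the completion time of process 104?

15

Timeline: | 101 0-8 | 103 8-9 | 104 9-15 | 103 15-23 | 102 23-36 |
Completion: 101=8  102=36  103=23  104=15
Turnaround (C−A): 101=8  102=34  103=16  104=6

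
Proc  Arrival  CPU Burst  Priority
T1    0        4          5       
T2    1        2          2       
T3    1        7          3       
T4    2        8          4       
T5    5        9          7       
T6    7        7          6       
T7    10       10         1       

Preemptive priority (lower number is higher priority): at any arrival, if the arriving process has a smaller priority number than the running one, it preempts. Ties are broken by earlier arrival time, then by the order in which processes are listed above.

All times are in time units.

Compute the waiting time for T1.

Gantt: | T1 0-1 | T2 1-3 | T3 3-10 | T7 10-20 | T4 20-28 | T1 28-31 | T6 31-38 | T5 38-47 |
Completion: T1=31  T2=3  T3=10  T4=28  T5=47  T6=38  T7=20
Turnaround (C−A): T1=31  T2=2  T3=9  T4=26  T5=42  T6=31  T7=10
Waiting(T1) = turnaround − burst = 31 − 4 = 27

27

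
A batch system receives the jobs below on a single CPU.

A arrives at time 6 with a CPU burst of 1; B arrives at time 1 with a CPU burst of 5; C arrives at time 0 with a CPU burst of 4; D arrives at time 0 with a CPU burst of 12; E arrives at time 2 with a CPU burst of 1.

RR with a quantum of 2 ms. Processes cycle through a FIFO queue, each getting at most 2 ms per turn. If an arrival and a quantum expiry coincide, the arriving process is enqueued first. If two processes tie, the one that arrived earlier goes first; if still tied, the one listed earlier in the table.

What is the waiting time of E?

4

Gantt: | C 0-2 | D 2-4 | B 4-6 | E 6-7 | C 7-9 | D 9-11 | A 11-12 | B 12-14 | D 14-16 | B 16-17 | D 17-23 |
Completion: A=12  B=17  C=9  D=23  E=7
Turnaround (C−A): A=6  B=16  C=9  D=23  E=5
Waiting(E) = turnaround − burst = 5 − 1 = 4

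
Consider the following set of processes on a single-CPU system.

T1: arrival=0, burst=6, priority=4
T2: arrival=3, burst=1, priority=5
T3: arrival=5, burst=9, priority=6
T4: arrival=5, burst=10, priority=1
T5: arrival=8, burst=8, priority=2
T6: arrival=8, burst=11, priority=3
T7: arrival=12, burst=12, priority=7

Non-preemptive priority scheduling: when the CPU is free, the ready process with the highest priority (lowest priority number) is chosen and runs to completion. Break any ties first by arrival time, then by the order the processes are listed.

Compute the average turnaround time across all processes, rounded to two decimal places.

25.43

Timeline: | T1 0-6 | T4 6-16 | T5 16-24 | T6 24-35 | T2 35-36 | T3 36-45 | T7 45-57 |
Completion: T1=6  T2=36  T3=45  T4=16  T5=24  T6=35  T7=57
Turnaround (C−A): T1=6  T2=33  T3=40  T4=11  T5=16  T6=27  T7=45
Turnaround times: T1=6, T2=33, T3=40, T4=11, T5=16, T6=27, T7=45
Average turnaround = (6+33+40+11+16+27+45) / 7 = 178/7 = 25.43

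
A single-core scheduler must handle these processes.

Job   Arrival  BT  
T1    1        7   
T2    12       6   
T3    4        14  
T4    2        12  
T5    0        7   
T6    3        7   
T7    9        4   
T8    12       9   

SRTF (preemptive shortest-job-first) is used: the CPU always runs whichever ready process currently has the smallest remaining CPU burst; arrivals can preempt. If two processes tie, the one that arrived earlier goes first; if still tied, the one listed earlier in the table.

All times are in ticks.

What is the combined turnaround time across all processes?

208

Timeline: | T5 0-7 | T1 7-9 | T7 9-13 | T1 13-18 | T2 18-24 | T6 24-31 | T8 31-40 | T4 40-52 | T3 52-66 |
Completion: T1=18  T2=24  T3=66  T4=52  T5=7  T6=31  T7=13  T8=40
Turnaround (C−A): T1=17  T2=12  T3=62  T4=50  T5=7  T6=28  T7=4  T8=28
Turnaround = completion − arrival: T1=17, T2=12, T3=62, T4=50, T5=7, T6=28, T7=4, T8=28
Total turnaround = 17 + 12 + 62 + 50 + 7 + 28 + 4 + 28 = 208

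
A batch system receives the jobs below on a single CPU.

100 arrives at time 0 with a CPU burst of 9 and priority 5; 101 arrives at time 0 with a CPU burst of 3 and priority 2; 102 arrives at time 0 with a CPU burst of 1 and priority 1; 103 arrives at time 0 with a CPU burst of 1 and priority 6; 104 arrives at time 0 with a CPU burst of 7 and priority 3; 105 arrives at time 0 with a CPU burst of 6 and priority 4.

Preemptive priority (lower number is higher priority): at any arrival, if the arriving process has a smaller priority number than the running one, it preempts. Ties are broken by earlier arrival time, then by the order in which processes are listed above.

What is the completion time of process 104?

11

Gantt: | 102 0-1 | 101 1-4 | 104 4-11 | 105 11-17 | 100 17-26 | 103 26-27 |
Completion: 100=26  101=4  102=1  103=27  104=11  105=17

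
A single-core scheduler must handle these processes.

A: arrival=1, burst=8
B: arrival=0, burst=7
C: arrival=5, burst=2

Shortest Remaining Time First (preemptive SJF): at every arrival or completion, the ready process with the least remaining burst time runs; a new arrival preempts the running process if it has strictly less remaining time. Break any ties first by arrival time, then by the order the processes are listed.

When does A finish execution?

Gantt: | B 0-7 | C 7-9 | A 9-17 |
Completion: A=17  B=7  C=9

17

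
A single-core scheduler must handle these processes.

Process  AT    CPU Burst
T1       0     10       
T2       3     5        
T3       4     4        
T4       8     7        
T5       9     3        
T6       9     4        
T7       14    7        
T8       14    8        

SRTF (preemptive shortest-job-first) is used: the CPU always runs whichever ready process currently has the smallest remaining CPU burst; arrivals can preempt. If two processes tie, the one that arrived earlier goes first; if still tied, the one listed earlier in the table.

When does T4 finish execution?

Schedule: | T1 0-3 | T2 3-8 | T3 8-12 | T5 12-15 | T6 15-19 | T1 19-26 | T4 26-33 | T7 33-40 | T8 40-48 |
Completion: T1=26  T2=8  T3=12  T4=33  T5=15  T6=19  T7=40  T8=48
Turnaround (C−A): T1=26  T2=5  T3=8  T4=25  T5=6  T6=10  T7=26  T8=34

33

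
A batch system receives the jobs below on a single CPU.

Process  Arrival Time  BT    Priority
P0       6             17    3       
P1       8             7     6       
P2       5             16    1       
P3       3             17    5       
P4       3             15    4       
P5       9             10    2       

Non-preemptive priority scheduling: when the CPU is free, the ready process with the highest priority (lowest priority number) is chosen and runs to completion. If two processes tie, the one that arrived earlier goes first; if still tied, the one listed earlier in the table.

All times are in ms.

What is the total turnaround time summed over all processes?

Timeline: | idle 0-3 | P4 3-18 | P2 18-34 | P5 34-44 | P0 44-61 | P3 61-78 | P1 78-85 |
Completion: P0=61  P1=85  P2=34  P3=78  P4=18  P5=44
Turnaround (C−A): P0=55  P1=77  P2=29  P3=75  P4=15  P5=35
Turnaround = completion − arrival: P0=55, P1=77, P2=29, P3=75, P4=15, P5=35
Total turnaround = 55 + 77 + 29 + 75 + 15 + 35 = 286

286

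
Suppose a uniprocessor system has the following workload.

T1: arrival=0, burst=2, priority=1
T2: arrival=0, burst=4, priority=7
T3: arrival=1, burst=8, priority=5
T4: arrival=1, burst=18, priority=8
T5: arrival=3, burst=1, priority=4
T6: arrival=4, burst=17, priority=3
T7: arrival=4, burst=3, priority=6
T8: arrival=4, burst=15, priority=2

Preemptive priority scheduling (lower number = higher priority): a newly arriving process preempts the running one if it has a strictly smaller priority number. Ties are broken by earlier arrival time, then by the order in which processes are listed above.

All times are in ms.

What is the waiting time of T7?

Timeline: | T1 0-2 | T3 2-3 | T5 3-4 | T8 4-19 | T6 19-36 | T3 36-43 | T7 43-46 | T2 46-50 | T4 50-68 |
Completion: T1=2  T2=50  T3=43  T4=68  T5=4  T6=36  T7=46  T8=19
Waiting(T7) = turnaround − burst = 42 − 3 = 39

39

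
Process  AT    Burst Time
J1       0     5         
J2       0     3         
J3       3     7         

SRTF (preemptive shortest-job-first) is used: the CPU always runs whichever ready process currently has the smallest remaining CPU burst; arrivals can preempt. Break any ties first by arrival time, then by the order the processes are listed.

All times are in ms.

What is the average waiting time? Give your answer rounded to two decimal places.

2.67

Schedule: | J2 0-3 | J1 3-8 | J3 8-15 |
Completion: J1=8  J2=3  J3=15
Turnaround (C−A): J1=8  J2=3  J3=12
Waiting times: J1=3, J2=0, J3=5
Average waiting = (3+0+5) / 3 = 8/3 = 2.67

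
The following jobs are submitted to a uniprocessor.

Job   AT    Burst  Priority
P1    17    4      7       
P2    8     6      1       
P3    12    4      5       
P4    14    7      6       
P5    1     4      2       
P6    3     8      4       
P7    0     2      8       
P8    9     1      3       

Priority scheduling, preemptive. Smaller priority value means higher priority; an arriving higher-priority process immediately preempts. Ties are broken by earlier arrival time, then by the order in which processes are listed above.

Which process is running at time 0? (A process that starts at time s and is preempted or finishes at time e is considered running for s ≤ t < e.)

Gantt: | P7 0-1 | P5 1-5 | P6 5-8 | P2 8-14 | P8 14-15 | P6 15-20 | P3 20-24 | P4 24-31 | P1 31-35 | P7 35-36 |
Completion: P1=35  P2=14  P3=24  P4=31  P5=5  P6=20  P7=36  P8=15
Turnaround (C−A): P1=18  P2=6  P3=12  P4=17  P5=4  P6=17  P7=36  P8=6

P7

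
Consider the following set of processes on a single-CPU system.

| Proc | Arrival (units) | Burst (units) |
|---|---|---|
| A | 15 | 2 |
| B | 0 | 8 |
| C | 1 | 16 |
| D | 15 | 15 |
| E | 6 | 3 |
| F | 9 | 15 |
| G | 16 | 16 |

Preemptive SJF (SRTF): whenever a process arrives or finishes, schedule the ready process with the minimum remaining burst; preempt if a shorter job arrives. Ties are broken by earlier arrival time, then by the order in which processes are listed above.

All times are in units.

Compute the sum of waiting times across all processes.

104

Gantt: | B 0-8 | E 8-11 | F 11-15 | A 15-17 | F 17-28 | D 28-43 | C 43-59 | G 59-75 |
Completion: A=17  B=8  C=59  D=43  E=11  F=28  G=75
Turnaround (C−A): A=2  B=8  C=58  D=28  E=5  F=19  G=59
Waiting = turnaround − burst: A=0, B=0, C=42, D=13, E=2, F=4, G=43
Total waiting = 0 + 0 + 42 + 13 + 2 + 4 + 43 = 104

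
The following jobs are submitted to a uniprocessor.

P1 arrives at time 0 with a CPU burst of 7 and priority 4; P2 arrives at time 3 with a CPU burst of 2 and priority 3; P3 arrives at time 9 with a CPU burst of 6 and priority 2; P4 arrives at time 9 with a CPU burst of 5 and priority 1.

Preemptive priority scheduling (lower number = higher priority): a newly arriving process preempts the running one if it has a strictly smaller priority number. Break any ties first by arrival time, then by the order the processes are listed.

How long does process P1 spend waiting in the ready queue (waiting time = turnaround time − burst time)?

2

Timeline: | P1 0-3 | P2 3-5 | P1 5-9 | P4 9-14 | P3 14-20 |
Completion: P1=9  P2=5  P3=20  P4=14
Waiting(P1) = turnaround − burst = 9 − 7 = 2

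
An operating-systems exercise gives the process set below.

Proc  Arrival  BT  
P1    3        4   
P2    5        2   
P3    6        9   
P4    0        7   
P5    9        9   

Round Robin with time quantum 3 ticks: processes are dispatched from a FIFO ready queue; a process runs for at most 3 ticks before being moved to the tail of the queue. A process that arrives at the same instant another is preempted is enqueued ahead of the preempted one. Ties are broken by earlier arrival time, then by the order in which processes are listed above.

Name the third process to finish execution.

Timeline: | P4 0-3 | P1 3-6 | P4 6-9 | P2 9-11 | P3 11-14 | P1 14-15 | P5 15-18 | P4 18-19 | P3 19-22 | P5 22-25 | P3 25-28 | P5 28-31 |
Completion: P1=15  P2=11  P3=28  P4=19  P5=31
Turnaround (C−A): P1=12  P2=6  P3=22  P4=19  P5=22
Finish order: P2 → P1 → P4 → P3 → P5

P4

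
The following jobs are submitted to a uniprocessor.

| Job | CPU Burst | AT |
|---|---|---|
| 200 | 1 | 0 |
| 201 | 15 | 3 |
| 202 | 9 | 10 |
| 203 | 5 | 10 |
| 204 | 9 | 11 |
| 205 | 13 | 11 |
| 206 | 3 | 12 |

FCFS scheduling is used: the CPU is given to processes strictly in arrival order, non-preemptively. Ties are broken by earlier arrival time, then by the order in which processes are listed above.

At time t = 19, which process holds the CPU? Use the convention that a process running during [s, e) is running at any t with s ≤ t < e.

202

Timeline: | 200 0-1 | idle 1-3 | 201 3-18 | 202 18-27 | 203 27-32 | 204 32-41 | 205 41-54 | 206 54-57 |
Completion: 200=1  201=18  202=27  203=32  204=41  205=54  206=57
Turnaround (C−A): 200=1  201=15  202=17  203=22  204=30  205=43  206=45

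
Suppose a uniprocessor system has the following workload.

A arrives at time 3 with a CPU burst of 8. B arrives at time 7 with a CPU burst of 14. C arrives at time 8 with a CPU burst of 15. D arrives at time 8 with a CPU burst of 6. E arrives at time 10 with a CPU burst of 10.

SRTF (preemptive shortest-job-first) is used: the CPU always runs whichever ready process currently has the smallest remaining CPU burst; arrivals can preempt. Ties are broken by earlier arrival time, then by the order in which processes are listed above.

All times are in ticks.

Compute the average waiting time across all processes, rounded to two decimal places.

Gantt: | idle 0-3 | A 3-11 | D 11-17 | E 17-27 | B 27-41 | C 41-56 |
Completion: A=11  B=41  C=56  D=17  E=27
Waiting times: A=0, B=20, C=33, D=3, E=7
Average waiting = (0+20+33+3+7) / 5 = 63/5 = 12.60

12.60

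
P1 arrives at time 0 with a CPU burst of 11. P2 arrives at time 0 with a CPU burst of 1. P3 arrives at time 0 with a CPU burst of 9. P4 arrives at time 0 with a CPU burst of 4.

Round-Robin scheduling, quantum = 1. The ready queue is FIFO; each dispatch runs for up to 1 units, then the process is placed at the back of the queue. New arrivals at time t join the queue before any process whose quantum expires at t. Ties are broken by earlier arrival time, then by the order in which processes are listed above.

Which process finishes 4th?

P1

Gantt: | P1 0-1 | P2 1-2 | P3 2-3 | P4 3-4 | P1 4-5 | P3 5-6 | P4 6-7 | P1 7-8 | P3 8-9 | P4 9-10 | P1 10-11 | P3 11-12 | P4 12-13 | P1 13-14 | P3 14-15 | P1 15-16 | P3 16-17 | P1 17-18 | P3 18-19 | P1 19-20 | P3 20-21 | P1 21-22 | P3 22-23 | P1 23-25 |
Completion: P1=25  P2=2  P3=23  P4=13
Turnaround (C−A): P1=25  P2=2  P3=23  P4=13
Finish order: P2 → P4 → P3 → P1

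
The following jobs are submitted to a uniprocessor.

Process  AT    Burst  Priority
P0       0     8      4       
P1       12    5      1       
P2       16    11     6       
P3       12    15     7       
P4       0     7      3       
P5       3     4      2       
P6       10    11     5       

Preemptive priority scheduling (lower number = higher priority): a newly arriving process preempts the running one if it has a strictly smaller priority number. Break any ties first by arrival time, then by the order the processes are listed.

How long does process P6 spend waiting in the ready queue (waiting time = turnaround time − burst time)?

Schedule: | P4 0-3 | P5 3-7 | P4 7-11 | P0 11-12 | P1 12-17 | P0 17-24 | P6 24-35 | P2 35-46 | P3 46-61 |
Completion: P0=24  P1=17  P2=46  P3=61  P4=11  P5=7  P6=35
Waiting(P6) = turnaround − burst = 25 − 11 = 14

14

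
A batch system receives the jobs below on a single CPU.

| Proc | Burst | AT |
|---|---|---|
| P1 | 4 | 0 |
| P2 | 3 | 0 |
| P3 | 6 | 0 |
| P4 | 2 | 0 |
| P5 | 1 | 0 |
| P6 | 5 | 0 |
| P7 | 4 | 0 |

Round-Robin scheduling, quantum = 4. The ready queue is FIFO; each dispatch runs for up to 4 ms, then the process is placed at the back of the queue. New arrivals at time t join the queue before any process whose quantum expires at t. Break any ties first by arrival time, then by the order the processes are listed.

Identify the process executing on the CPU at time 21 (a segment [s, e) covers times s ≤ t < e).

P7

Schedule: | P1 0-4 | P2 4-7 | P3 7-11 | P4 11-13 | P5 13-14 | P6 14-18 | P7 18-22 | P3 22-24 | P6 24-25 |
Completion: P1=4  P2=7  P3=24  P4=13  P5=14  P6=25  P7=22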